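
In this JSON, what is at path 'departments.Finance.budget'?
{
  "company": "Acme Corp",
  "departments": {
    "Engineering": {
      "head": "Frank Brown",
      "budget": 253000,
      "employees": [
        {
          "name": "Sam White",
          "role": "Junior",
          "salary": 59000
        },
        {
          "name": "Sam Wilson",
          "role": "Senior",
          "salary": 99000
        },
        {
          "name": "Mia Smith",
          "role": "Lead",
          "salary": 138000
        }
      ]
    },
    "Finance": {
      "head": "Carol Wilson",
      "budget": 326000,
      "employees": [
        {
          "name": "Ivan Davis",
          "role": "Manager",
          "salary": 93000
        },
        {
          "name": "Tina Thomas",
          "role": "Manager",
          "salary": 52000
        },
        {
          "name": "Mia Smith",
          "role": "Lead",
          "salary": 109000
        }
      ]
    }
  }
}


Path: departments.Finance.budget

Navigate:
  -> departments
  -> Finance
  -> budget = 326000

326000


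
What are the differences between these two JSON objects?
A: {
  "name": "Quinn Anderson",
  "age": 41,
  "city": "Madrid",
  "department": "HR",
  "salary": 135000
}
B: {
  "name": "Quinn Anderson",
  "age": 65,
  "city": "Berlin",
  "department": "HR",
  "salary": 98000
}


Comparing each field (in key order):
  name: same
  age: DIFFERENT
  city: DIFFERENT
  department: same
  salary: DIFFERENT
Differences:
  age: 41 -> 65
  city: Madrid -> Berlin
  salary: 135000 -> 98000

3 field(s) changed

3 changes: age, city, salary


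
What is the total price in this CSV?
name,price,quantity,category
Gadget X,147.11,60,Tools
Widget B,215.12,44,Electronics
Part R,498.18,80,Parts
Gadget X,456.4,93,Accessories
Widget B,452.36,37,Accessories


Computing total price:
Values: [147.11, 215.12, 498.18, 456.4, 452.36]
Sum = 1769.17

1769.17


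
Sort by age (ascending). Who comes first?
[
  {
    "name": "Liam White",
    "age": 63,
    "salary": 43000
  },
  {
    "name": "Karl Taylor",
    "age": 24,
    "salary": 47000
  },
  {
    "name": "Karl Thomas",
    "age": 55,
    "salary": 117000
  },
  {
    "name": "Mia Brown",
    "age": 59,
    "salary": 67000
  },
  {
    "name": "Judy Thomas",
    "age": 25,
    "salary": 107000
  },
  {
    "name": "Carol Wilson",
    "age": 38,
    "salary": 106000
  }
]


Sort by: age (ascending)

Sorted order:
  1. Karl Taylor (age = 24)
  2. Judy Thomas (age = 25)
  3. Carol Wilson (age = 38)
  4. Karl Thomas (age = 55)
  5. Mia Brown (age = 59)
  6. Liam White (age = 63)

First: Karl Taylor

Karl Taylor


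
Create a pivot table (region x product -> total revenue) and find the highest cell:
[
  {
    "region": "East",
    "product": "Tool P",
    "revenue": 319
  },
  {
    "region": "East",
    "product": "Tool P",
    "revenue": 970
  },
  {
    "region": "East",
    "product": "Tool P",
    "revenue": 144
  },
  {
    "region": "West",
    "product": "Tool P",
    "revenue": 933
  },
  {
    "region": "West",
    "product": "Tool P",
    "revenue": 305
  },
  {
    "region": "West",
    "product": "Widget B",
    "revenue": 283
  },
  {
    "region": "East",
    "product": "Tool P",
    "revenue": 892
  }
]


Pivot: region (rows) x product (columns) -> total revenue

     Tool P        Widget B    
East          2325             0  
West          1238           283  

Highest: East / Tool P = $2325

East / Tool P = $2325


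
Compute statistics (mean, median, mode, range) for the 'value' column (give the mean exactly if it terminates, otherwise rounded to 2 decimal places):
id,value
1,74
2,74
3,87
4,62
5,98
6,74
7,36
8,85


Data: [74, 74, 87, 62, 98, 74, 36, 85]
Count: 8
Sum: 590
Mean: 590/8 = 73.75
Sorted: [36, 62, 74, 74, 74, 85, 87, 98]
Median: 74.0
Mode: 74 (3 times)
Range: 98 - 36 = 62
Min: 36, Max: 98

mean=73.75, median=74.0, mode=74, range=62


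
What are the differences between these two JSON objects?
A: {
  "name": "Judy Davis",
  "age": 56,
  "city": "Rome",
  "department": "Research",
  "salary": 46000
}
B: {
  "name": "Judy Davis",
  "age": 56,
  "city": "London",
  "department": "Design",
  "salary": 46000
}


Comparing each field (in key order):
  name: same
  age: same
  city: DIFFERENT
  department: DIFFERENT
  salary: same
Differences:
  city: Rome -> London
  department: Research -> Design

2 field(s) changed

2 changes: city, department


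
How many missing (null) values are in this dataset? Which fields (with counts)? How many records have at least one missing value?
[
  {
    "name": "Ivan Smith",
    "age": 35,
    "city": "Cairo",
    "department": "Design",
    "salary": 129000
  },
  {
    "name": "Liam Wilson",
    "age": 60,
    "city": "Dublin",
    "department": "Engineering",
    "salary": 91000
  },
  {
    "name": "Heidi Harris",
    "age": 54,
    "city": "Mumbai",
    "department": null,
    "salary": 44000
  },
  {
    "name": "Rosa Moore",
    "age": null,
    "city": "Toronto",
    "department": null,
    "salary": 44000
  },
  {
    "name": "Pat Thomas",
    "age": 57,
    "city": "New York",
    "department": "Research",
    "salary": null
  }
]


Checking for missing (null) values in 5 records:

  Ivan Smith: complete
  Liam Wilson: complete
  Heidi Harris: department
  Rosa Moore: age, department
  Pat Thomas: salary

Per field:
  name: 0 missing
  age: 1 missing
  city: 0 missing
  department: 2 missing
  salary: 1 missing

Total missing values: 4
Records with any missing: 3

4 missing values (age: 1, department: 2, salary: 1); 3 incomplete records


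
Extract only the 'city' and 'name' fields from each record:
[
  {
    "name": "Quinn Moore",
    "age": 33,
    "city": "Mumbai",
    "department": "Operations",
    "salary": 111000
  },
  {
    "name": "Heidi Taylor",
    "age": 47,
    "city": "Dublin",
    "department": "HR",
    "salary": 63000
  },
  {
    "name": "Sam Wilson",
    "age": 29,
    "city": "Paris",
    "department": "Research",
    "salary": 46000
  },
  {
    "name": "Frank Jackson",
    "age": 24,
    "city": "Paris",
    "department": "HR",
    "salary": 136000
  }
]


Original: 4 records with fields: name, age, city, department, salary
Keep: ['city', 'name']
Drop: ['age', 'department', 'salary']
Result: 4 records, 2 fields each

[
  {
    "city": "Mumbai",
    "name": "Quinn Moore"
  },
  {
    "city": "Dublin",
    "name": "Heidi Taylor"
  },
  {
    "city": "Paris",
    "name": "Sam Wilson"
  },
  {
    "city": "Paris",
    "name": "Frank Jackson"
  }
]


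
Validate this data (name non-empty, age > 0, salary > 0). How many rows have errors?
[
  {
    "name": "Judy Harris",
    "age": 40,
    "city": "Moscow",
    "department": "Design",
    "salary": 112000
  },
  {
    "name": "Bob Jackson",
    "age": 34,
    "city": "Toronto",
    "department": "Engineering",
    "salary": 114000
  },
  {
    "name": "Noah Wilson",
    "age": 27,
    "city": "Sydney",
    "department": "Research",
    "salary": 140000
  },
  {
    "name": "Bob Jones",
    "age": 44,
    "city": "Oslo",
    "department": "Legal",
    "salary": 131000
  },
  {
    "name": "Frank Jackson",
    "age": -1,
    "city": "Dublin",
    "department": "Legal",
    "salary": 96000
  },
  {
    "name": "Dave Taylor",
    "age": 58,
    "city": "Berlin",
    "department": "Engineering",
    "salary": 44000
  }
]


Validating 6 records:
Rules: name non-empty, age > 0, salary > 0

  Row 1 (Judy Harris): OK
  Row 2 (Bob Jackson): OK
  Row 3 (Noah Wilson): OK
  Row 4 (Bob Jones): OK
  Row 5 (Frank Jackson): negative age: -1
  Row 6 (Dave Taylor): OK

Total errors: 1

1 errors


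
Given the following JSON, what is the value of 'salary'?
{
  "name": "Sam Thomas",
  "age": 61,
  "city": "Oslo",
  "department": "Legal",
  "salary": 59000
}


Looking up field 'salary'
Value: 59000

59000


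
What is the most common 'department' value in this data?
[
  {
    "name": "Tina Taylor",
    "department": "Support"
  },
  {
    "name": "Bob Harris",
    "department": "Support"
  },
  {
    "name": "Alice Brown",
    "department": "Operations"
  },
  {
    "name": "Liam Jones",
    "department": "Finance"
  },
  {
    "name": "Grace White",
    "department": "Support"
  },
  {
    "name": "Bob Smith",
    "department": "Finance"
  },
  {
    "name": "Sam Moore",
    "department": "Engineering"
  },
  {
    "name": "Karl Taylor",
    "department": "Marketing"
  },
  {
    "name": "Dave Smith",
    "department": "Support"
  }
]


Counting 'department' values across 9 records:

  Support: 4 ####
  Finance: 2 ##
  Operations: 1 #
  Engineering: 1 #
  Marketing: 1 #

Most common: Support (4 times)

Support (4 times)


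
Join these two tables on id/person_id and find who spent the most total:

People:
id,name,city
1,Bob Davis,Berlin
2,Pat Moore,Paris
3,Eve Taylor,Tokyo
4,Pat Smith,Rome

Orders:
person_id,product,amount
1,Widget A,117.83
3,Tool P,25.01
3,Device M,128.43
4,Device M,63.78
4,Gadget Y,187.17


Join on: people.id = orders.person_id

Joined rows:
  Bob Davis (Berlin) bought Widget A for $117.83
  Eve Taylor (Tokyo) bought Tool P for $25.01
  Eve Taylor (Tokyo) bought Device M for $128.43
  Pat Smith (Rome) bought Device M for $63.78
  Pat Smith (Rome) bought Gadget Y for $187.17

Total per person:
  Pat Smith: $250.95
  Eve Taylor: $153.44
  Bob Davis: $117.83

Top spender: Pat Smith ($250.95)

Pat Smith ($250.95)


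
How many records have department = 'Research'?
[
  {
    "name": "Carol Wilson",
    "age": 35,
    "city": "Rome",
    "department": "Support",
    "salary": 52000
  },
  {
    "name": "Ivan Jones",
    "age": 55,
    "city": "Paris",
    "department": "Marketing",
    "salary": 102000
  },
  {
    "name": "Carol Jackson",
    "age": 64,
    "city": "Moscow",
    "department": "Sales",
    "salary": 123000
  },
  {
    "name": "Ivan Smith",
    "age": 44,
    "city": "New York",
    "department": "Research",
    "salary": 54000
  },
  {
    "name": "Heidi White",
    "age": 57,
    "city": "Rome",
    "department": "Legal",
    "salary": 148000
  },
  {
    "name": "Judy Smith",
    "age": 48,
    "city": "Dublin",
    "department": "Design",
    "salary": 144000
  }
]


Data: 6 records
Condition: department = 'Research'

Checking each record:
  Carol Wilson: Support
  Ivan Jones: Marketing
  Carol Jackson: Sales
  Ivan Smith: Research MATCH
  Heidi White: Legal
  Judy Smith: Design

Count: 1

1


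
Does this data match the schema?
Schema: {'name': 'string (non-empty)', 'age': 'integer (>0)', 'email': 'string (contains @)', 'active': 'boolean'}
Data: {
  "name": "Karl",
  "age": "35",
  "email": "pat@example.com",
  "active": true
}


Validating each field against schema:
  name: OK (non-empty string)
  age: FAIL ("35" is not an integer)
  email: OK (string with @)
  active: OK (boolean)

Result: INVALID (1 error: age)

INVALID (1 error: age)


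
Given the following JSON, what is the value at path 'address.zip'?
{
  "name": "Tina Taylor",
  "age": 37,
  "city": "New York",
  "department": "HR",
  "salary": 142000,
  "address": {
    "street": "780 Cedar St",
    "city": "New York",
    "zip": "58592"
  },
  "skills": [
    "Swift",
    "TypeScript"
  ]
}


Query: address.zip
Path: address -> zip
Value: 58592

58592


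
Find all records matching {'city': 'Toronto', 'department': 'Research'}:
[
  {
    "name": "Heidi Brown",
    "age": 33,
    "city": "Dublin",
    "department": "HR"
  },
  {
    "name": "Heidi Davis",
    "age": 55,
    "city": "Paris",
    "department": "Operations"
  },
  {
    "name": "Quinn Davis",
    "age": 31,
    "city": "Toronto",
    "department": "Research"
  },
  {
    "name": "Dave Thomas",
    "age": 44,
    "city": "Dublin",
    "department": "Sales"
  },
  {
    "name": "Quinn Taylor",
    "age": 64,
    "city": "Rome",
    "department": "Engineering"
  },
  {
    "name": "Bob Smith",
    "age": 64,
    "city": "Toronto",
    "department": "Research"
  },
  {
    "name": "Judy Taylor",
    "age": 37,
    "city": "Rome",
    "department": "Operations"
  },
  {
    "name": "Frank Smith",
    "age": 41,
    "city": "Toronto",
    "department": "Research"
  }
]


Search criteria: {'city': 'Toronto', 'department': 'Research'}

Checking 8 records:
  Heidi Brown: {city: Dublin, department: HR}
  Heidi Davis: {city: Paris, department: Operations}
  Quinn Davis: {city: Toronto, department: Research} <-- MATCH
  Dave Thomas: {city: Dublin, department: Sales}
  Quinn Taylor: {city: Rome, department: Engineering}
  Bob Smith: {city: Toronto, department: Research} <-- MATCH
  Judy Taylor: {city: Rome, department: Operations}
  Frank Smith: {city: Toronto, department: Research} <-- MATCH

Matches: ["Quinn Davis", "Bob Smith", "Frank Smith"]

["Quinn Davis", "Bob Smith", "Frank Smith"]


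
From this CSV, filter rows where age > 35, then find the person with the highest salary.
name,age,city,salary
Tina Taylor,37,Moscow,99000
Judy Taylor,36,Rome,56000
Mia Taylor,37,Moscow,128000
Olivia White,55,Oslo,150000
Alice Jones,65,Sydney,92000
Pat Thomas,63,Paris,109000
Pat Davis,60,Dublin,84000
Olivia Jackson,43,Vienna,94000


Filter: age > 35
Sort by: salary (descending)

Filtered records (8):
  Olivia White, age 55, salary $150000
  Mia Taylor, age 37, salary $128000
  Pat Thomas, age 63, salary $109000
  Tina Taylor, age 37, salary $99000
  Olivia Jackson, age 43, salary $94000
  Alice Jones, age 65, salary $92000
  Pat Davis, age 60, salary $84000
  Judy Taylor, age 36, salary $56000

Highest salary: Olivia White ($150000)

Olivia White


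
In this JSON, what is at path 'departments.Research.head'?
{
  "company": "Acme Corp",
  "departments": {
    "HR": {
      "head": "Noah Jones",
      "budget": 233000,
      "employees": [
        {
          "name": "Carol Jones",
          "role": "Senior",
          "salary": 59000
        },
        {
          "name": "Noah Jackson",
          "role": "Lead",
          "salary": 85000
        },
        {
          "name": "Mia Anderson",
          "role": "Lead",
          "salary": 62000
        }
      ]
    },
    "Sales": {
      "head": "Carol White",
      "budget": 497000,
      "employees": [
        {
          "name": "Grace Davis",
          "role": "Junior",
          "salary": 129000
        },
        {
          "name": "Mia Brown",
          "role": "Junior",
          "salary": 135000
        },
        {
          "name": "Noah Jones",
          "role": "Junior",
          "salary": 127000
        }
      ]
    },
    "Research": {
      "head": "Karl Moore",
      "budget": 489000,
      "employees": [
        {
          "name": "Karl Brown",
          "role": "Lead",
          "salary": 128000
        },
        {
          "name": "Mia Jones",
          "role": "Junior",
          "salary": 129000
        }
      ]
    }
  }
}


Path: departments.Research.head

Navigate:
  -> departments
  -> Research
  -> head = 'Karl Moore'

Karl Moore


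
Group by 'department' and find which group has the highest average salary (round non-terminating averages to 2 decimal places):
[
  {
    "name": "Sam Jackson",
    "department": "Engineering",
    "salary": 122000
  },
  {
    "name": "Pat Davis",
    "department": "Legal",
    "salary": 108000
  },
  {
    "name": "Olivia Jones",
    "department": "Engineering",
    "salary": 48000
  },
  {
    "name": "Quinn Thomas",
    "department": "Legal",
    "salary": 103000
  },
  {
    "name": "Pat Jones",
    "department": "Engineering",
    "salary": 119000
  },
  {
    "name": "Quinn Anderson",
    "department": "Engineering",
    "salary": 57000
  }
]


Group by: department

Groups:
  Engineering: 4 people, avg salary = 346000/4 = $86500
  Legal: 2 people, avg salary = 211000/2 = $105500

Highest average salary: Legal ($105500)

Legal ($105500)


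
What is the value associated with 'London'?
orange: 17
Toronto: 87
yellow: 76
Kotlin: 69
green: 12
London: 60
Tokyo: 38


Looking up key 'London'
Value: 60

60


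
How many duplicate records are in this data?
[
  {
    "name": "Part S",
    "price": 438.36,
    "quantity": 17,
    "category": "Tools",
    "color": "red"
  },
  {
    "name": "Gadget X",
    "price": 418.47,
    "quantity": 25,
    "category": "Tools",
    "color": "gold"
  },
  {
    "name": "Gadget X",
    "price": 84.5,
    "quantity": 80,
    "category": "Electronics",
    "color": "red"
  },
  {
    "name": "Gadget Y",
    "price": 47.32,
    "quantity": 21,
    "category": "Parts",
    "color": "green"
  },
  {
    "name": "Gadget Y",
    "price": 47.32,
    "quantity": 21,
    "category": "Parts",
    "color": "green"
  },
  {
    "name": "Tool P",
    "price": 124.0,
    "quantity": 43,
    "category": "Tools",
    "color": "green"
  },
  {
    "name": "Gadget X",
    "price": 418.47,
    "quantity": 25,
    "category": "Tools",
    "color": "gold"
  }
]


Checking 7 records for duplicates:

  Row 1: Part S ($438.36, qty 17)
  Row 2: Gadget X ($418.47, qty 25)
  Row 3: Gadget X ($84.5, qty 80)
  Row 4: Gadget Y ($47.32, qty 21)
  Row 5: Gadget Y ($47.32, qty 21) <-- DUPLICATE
  Row 6: Tool P ($124.0, qty 43)
  Row 7: Gadget X ($418.47, qty 25) <-- DUPLICATE

Duplicates found: 2
Unique records: 5

2 duplicates, 5 unique


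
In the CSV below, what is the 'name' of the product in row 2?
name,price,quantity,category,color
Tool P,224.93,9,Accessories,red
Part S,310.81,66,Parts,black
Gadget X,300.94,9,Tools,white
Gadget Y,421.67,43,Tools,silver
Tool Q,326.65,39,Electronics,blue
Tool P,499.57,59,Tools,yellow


Query: Row 2 ('Part S'), column 'name'
Value: Part S

Part S


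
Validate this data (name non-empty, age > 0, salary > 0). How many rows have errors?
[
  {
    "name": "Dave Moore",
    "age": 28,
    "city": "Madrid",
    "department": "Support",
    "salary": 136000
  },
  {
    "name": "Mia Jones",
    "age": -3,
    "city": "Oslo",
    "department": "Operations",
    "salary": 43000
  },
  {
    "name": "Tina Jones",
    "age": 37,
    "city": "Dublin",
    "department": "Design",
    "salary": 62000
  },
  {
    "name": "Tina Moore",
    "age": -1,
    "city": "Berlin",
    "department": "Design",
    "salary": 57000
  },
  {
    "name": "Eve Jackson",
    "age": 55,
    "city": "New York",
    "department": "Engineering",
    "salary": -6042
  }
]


Validating 5 records:
Rules: name non-empty, age > 0, salary > 0

  Row 1 (Dave Moore): OK
  Row 2 (Mia Jones): negative age: -3
  Row 3 (Tina Jones): OK
  Row 4 (Tina Moore): negative age: -1
  Row 5 (Eve Jackson): negative salary: -6042

Total errors: 3

3 errors


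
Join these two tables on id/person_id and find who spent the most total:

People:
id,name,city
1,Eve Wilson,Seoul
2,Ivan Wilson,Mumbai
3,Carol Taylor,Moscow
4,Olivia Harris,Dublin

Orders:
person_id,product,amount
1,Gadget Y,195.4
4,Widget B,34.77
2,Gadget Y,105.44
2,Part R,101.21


Join on: people.id = orders.person_id

Joined rows:
  Eve Wilson (Seoul) bought Gadget Y for $195.4
  Olivia Harris (Dublin) bought Widget B for $34.77
  Ivan Wilson (Mumbai) bought Gadget Y for $105.44
  Ivan Wilson (Mumbai) bought Part R for $101.21

Total per person:
  Ivan Wilson: $206.65
  Eve Wilson: $195.40
  Olivia Harris: $34.77

Top spender: Ivan Wilson ($206.65)

Ivan Wilson ($206.65)


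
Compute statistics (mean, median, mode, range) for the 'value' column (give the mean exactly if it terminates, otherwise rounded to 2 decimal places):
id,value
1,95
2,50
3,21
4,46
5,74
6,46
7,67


Data: [95, 50, 21, 46, 74, 46, 67]
Count: 7
Sum: 399
Mean: 399/7 = 57
Sorted: [21, 46, 46, 50, 67, 74, 95]
Median: 50.0
Mode: 46 (2 times)
Range: 95 - 21 = 74
Min: 21, Max: 95

mean=57, median=50.0, mode=46, range=74


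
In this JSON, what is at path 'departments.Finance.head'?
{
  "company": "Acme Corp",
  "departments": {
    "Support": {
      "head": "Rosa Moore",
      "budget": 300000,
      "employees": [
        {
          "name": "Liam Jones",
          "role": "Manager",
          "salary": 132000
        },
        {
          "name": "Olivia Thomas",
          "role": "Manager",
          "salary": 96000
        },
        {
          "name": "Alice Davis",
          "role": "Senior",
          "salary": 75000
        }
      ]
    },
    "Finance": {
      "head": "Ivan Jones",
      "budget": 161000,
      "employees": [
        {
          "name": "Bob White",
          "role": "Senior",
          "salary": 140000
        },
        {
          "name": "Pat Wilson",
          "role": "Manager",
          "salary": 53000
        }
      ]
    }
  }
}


Path: departments.Finance.head

Navigate:
  -> departments
  -> Finance
  -> head = 'Ivan Jones'

Ivan Jones


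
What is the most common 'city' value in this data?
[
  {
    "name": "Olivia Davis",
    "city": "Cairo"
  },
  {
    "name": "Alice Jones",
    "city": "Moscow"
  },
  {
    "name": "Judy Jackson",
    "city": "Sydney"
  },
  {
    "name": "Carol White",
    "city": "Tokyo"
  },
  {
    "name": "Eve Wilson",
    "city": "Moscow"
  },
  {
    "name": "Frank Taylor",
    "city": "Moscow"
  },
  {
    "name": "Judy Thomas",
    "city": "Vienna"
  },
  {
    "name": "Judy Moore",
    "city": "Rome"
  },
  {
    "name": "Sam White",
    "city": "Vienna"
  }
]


Counting 'city' values across 9 records:

  Moscow: 3 ###
  Vienna: 2 ##
  Cairo: 1 #
  Sydney: 1 #
  Tokyo: 1 #
  Rome: 1 #

Most common: Moscow (3 times)

Moscow (3 times)


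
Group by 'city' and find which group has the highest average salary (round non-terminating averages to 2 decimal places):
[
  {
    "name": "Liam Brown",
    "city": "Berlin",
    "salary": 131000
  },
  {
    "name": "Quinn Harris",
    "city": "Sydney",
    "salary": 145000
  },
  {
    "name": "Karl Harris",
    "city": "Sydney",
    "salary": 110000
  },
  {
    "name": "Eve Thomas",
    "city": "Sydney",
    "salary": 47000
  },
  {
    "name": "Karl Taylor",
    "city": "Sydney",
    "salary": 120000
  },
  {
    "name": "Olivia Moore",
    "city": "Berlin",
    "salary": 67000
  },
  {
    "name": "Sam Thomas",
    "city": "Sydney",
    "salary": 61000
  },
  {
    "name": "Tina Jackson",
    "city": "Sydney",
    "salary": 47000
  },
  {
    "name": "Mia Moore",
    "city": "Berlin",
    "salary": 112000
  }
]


Group by: city

Groups:
  Berlin: 3 people, avg salary = 310000/3 ≈ $103333.33
  Sydney: 6 people, avg salary = 530000/6 ≈ $88333.33

Highest average salary: Berlin (≈$103333.33)

Berlin (≈$103333.33)


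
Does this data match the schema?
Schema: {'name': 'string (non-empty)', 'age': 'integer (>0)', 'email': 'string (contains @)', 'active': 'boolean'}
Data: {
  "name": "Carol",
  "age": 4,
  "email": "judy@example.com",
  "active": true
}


Validating each field against schema:
  name: OK (non-empty string)
  age: OK (positive integer)
  email: OK (string with @)
  active: OK (boolean)

Result: VALID

VALID


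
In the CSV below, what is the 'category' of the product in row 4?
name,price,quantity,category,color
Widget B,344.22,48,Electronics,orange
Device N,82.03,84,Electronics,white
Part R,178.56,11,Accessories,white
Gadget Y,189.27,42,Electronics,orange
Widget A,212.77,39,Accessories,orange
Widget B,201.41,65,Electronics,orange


Query: Row 4 ('Gadget Y'), column 'category'
Value: Electronics

Electronics


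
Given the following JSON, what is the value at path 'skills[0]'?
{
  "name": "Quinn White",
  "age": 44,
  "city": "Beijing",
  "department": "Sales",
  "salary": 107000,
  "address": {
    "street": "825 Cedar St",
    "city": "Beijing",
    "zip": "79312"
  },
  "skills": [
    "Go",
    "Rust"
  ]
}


Query: skills[0]
Path: skills -> first element
Value: Go

Go


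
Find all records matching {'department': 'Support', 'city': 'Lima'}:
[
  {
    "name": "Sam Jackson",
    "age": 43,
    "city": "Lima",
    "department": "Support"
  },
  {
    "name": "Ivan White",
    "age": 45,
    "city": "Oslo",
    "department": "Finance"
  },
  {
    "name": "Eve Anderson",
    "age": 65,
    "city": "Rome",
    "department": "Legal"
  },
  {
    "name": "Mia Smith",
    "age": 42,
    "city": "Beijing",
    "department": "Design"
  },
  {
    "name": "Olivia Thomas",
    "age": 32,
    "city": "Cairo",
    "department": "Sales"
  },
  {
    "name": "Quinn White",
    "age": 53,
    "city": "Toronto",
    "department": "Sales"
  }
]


Search criteria: {'department': 'Support', 'city': 'Lima'}

Checking 6 records:
  Sam Jackson: {department: Support, city: Lima} <-- MATCH
  Ivan White: {department: Finance, city: Oslo}
  Eve Anderson: {department: Legal, city: Rome}
  Mia Smith: {department: Design, city: Beijing}
  Olivia Thomas: {department: Sales, city: Cairo}
  Quinn White: {department: Sales, city: Toronto}

Matches: ["Sam Jackson"]

["Sam Jackson"]


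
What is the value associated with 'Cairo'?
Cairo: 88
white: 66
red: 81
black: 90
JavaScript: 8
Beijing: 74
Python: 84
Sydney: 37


Looking up key 'Cairo'
Value: 88

88


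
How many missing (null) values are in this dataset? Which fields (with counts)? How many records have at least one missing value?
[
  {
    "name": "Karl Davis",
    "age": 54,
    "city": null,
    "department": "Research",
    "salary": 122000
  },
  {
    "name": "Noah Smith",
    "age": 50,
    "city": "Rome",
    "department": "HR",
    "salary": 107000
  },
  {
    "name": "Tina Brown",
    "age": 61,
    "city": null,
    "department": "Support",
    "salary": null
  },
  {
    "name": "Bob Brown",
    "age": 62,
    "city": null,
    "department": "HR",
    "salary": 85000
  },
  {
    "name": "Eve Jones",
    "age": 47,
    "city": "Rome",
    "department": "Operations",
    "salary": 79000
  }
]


Checking for missing (null) values in 5 records:

  Karl Davis: city
  Noah Smith: complete
  Tina Brown: city, salary
  Bob Brown: city
  Eve Jones: complete

Per field:
  name: 0 missing
  age: 0 missing
  city: 3 missing
  department: 0 missing
  salary: 1 missing

Total missing values: 4
Records with any missing: 3

4 missing values (city: 3, salary: 1); 3 incomplete records


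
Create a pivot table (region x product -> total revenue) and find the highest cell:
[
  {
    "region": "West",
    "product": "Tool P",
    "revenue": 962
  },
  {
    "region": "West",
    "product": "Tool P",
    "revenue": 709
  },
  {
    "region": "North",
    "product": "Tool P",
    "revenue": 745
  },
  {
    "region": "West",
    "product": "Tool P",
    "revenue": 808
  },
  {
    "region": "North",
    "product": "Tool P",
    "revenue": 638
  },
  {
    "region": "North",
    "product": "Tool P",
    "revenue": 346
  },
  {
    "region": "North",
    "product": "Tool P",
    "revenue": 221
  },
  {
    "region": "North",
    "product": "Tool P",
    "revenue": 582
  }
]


Pivot: region (rows) x product (columns) -> total revenue

     Tool P      
North         2532  
West          2479  

Highest: North / Tool P = $2532

North / Tool P = $2532


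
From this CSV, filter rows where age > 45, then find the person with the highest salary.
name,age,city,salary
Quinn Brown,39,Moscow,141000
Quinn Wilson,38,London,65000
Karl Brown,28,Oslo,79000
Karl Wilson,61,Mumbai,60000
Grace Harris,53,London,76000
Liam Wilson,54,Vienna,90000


Filter: age > 45
Sort by: salary (descending)

Filtered records (3):
  Liam Wilson, age 54, salary $90000
  Grace Harris, age 53, salary $76000
  Karl Wilson, age 61, salary $60000

Highest salary: Liam Wilson ($90000)

Liam Wilson


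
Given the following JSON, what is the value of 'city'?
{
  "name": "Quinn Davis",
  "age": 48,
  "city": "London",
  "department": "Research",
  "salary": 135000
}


Looking up field 'city'
Value: London

London


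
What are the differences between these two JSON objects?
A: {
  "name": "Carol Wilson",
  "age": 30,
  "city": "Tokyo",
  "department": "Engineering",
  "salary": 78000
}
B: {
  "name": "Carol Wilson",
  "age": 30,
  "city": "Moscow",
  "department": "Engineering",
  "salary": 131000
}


Comparing each field (in key order):
  name: same
  age: same
  city: DIFFERENT
  department: same
  salary: DIFFERENT
Differences:
  city: Tokyo -> Moscow
  salary: 78000 -> 131000

2 field(s) changed

2 changes: city, salary


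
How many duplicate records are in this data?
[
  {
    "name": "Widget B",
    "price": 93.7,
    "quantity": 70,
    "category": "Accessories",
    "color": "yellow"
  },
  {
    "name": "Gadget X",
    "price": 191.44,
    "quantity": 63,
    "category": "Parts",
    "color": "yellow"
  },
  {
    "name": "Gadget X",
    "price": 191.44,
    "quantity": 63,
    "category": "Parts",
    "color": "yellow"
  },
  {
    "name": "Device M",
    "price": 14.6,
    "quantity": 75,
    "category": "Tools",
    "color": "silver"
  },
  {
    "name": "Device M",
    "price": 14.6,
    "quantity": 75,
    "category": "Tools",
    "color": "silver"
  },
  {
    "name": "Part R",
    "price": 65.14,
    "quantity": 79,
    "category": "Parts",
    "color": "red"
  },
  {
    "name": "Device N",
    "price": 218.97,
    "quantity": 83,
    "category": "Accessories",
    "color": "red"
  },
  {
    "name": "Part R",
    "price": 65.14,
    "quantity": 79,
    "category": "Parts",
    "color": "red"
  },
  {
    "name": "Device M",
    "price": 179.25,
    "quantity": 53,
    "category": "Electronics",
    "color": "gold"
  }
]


Checking 9 records for duplicates:

  Row 1: Widget B ($93.7, qty 70)
  Row 2: Gadget X ($191.44, qty 63)
  Row 3: Gadget X ($191.44, qty 63) <-- DUPLICATE
  Row 4: Device M ($14.6, qty 75)
  Row 5: Device M ($14.6, qty 75) <-- DUPLICATE
  Row 6: Part R ($65.14, qty 79)
  Row 7: Device N ($218.97, qty 83)
  Row 8: Part R ($65.14, qty 79) <-- DUPLICATE
  Row 9: Device M ($179.25, qty 53)

Duplicates found: 3
Unique records: 6

3 duplicates, 6 unique


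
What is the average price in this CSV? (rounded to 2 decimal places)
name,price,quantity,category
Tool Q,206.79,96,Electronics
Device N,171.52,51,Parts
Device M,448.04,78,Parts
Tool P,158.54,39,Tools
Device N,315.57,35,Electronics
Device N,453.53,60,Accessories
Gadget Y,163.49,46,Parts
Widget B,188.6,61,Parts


Computing average price:
Values: [206.79, 171.52, 448.04, 158.54, 315.57, 453.53, 163.49, 188.6]
Sum = 2106.08
Count = 8
Average = 2106.08/8 = 263.26

263.26


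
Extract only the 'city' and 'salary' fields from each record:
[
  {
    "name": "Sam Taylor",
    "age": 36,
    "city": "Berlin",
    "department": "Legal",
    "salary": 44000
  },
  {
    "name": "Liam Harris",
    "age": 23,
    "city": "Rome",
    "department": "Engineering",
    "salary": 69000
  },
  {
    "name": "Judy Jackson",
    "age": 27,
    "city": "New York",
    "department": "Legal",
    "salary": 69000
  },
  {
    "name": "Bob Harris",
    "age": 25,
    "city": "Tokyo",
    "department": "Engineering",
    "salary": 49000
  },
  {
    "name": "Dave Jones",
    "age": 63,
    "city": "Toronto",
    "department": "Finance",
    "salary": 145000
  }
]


Original: 5 records with fields: name, age, city, department, salary
Keep: ['city', 'salary']
Drop: ['name', 'age', 'department']
Result: 5 records, 2 fields each

[
  {
    "city": "Berlin",
    "salary": 44000
  },
  {
    "city": "Rome",
    "salary": 69000
  },
  {
    "city": "New York",
    "salary": 69000
  },
  {
    "city": "Tokyo",
    "salary": 49000
  },
  {
    "city": "Toronto",
    "salary": 145000
  }
]


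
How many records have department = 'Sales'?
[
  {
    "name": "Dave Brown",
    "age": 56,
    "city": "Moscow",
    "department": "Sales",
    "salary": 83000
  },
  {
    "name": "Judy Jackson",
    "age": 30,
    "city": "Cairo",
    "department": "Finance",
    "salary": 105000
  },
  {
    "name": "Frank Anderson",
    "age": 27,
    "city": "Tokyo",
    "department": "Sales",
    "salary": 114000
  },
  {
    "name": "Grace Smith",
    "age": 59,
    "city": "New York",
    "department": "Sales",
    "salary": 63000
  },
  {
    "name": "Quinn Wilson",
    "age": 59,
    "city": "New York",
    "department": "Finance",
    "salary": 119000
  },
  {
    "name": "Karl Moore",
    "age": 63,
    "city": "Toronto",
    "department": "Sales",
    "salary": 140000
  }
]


Data: 6 records
Condition: department = 'Sales'

Checking each record:
  Dave Brown: Sales MATCH
  Judy Jackson: Finance
  Frank Anderson: Sales MATCH
  Grace Smith: Sales MATCH
  Quinn Wilson: Finance
  Karl Moore: Sales MATCH

Count: 4

4


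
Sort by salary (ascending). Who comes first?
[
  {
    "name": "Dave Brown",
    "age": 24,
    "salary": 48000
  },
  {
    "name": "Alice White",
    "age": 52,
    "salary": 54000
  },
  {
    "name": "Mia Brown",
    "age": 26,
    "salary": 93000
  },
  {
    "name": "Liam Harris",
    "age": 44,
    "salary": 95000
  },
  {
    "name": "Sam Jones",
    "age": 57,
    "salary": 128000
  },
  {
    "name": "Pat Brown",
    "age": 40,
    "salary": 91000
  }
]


Sort by: salary (ascending)

Sorted order:
  1. Dave Brown (salary = 48000)
  2. Alice White (salary = 54000)
  3. Pat Brown (salary = 91000)
  4. Mia Brown (salary = 93000)
  5. Liam Harris (salary = 95000)
  6. Sam Jones (salary = 128000)

First: Dave Brown

Dave Brown


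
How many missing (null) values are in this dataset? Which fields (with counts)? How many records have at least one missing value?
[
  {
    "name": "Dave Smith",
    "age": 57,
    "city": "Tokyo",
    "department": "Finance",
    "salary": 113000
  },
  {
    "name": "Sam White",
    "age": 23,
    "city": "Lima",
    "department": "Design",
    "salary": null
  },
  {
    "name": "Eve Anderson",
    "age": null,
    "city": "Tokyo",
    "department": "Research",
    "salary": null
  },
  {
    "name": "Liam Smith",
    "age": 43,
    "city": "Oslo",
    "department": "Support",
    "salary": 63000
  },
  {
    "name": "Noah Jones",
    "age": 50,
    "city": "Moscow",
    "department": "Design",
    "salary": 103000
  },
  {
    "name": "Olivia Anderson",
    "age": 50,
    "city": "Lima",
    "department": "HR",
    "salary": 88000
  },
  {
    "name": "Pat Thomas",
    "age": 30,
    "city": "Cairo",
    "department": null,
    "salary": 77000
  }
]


Checking for missing (null) values in 7 records:

  Dave Smith: complete
  Sam White: salary
  Eve Anderson: age, salary
  Liam Smith: complete
  Noah Jones: complete
  Olivia Anderson: complete
  Pat Thomas: department

Per field:
  name: 0 missing
  age: 1 missing
  city: 0 missing
  department: 1 missing
  salary: 2 missing

Total missing values: 4
Records with any missing: 3

4 missing values (age: 1, department: 1, salary: 2); 3 incomplete records


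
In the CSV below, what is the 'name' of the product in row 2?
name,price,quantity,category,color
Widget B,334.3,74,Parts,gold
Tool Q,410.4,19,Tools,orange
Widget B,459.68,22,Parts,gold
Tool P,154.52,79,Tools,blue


Query: Row 2 ('Tool Q'), column 'name'
Value: Tool Q

Tool Q


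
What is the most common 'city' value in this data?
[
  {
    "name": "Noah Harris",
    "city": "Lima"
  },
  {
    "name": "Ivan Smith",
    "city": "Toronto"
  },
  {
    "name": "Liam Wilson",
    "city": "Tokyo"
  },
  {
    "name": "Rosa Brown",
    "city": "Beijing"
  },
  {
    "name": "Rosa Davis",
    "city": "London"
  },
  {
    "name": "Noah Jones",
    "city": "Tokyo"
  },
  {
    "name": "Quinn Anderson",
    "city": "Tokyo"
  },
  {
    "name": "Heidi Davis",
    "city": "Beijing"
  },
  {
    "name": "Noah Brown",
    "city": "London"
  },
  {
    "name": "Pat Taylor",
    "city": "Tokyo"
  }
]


Counting 'city' values across 10 records:

  Tokyo: 4 ####
  Beijing: 2 ##
  London: 2 ##
  Lima: 1 #
  Toronto: 1 #

Most common: Tokyo (4 times)

Tokyo (4 times)


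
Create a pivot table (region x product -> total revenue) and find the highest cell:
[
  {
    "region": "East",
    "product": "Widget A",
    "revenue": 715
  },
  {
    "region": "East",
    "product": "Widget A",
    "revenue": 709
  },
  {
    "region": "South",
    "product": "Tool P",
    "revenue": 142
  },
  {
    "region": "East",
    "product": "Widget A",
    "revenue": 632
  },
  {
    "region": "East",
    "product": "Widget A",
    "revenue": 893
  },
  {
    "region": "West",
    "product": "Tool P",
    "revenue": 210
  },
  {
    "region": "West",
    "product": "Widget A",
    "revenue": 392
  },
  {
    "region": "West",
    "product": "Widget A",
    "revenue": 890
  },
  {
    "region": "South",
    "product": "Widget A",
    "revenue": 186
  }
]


Pivot: region (rows) x product (columns) -> total revenue

     Tool P        Widget A    
East             0          2949  
South          142           186  
West           210          1282  

Highest: East / Widget A = $2949

East / Widget A = $2949


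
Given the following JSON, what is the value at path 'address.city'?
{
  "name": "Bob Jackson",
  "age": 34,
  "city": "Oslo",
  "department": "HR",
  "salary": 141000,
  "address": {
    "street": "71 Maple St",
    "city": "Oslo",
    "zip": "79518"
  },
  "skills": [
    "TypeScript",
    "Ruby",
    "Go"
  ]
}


Query: address.city
Path: address -> city
Value: Oslo

Oslo


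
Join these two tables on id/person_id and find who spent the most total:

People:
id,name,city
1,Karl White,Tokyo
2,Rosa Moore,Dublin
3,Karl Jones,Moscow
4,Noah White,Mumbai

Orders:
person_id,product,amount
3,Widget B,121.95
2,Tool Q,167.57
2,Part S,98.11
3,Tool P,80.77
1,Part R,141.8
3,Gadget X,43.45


Join on: people.id = orders.person_id

Joined rows:
  Karl Jones (Moscow) bought Widget B for $121.95
  Rosa Moore (Dublin) bought Tool Q for $167.57
  Rosa Moore (Dublin) bought Part S for $98.11
  Karl Jones (Moscow) bought Tool P for $80.77
  Karl White (Tokyo) bought Part R for $141.8
  Karl Jones (Moscow) bought Gadget X for $43.45

Total per person:
  Rosa Moore: $265.68
  Karl Jones: $246.17
  Karl White: $141.80

Top spender: Rosa Moore ($265.68)

Rosa Moore ($265.68)


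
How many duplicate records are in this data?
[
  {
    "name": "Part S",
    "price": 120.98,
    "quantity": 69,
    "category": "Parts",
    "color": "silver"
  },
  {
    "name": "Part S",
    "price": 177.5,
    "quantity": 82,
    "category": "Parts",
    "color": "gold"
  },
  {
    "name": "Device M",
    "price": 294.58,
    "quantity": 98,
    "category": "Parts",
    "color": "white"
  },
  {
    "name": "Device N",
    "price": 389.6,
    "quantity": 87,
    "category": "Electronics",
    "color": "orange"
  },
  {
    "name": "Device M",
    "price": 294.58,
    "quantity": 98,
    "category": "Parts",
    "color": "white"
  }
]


Checking 5 records for duplicates:

  Row 1: Part S ($120.98, qty 69)
  Row 2: Part S ($177.5, qty 82)
  Row 3: Device M ($294.58, qty 98)
  Row 4: Device N ($389.6, qty 87)
  Row 5: Device M ($294.58, qty 98) <-- DUPLICATE

Duplicates found: 1
Unique records: 4

1 duplicates, 4 unique


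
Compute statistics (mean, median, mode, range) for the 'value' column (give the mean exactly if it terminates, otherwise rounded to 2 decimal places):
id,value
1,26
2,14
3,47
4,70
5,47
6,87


Data: [26, 14, 47, 70, 47, 87]
Count: 6
Sum: 291
Mean: 291/6 = 48.5
Sorted: [14, 26, 47, 47, 70, 87]
Median: 47.0
Mode: 47 (2 times)
Range: 87 - 14 = 73
Min: 14, Max: 87

mean=48.5, median=47.0, mode=47, range=73


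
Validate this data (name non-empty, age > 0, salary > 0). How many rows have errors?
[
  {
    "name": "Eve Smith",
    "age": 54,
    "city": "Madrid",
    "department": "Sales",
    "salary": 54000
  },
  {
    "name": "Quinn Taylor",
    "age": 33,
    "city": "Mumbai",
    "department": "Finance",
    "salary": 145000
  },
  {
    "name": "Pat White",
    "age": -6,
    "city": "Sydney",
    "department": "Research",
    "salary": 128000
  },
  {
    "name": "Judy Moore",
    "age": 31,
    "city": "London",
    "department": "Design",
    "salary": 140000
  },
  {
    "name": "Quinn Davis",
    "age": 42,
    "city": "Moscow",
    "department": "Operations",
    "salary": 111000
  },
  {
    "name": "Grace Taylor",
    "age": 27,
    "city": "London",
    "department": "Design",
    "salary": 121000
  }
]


Validating 6 records:
Rules: name non-empty, age > 0, salary > 0

  Row 1 (Eve Smith): OK
  Row 2 (Quinn Taylor): OK
  Row 3 (Pat White): negative age: -6
  Row 4 (Judy Moore): OK
  Row 5 (Quinn Davis): OK
  Row 6 (Grace Taylor): OK

Total errors: 1

1 errors


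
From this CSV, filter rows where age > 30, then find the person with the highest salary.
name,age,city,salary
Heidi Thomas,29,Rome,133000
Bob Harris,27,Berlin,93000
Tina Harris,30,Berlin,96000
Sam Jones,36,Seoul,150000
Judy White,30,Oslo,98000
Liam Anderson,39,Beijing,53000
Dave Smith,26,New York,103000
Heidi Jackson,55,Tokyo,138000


Filter: age > 30
Sort by: salary (descending)

Filtered records (3):
  Sam Jones, age 36, salary $150000
  Heidi Jackson, age 55, salary $138000
  Liam Anderson, age 39, salary $53000

Highest salary: Sam Jones ($150000)

Sam Jones
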